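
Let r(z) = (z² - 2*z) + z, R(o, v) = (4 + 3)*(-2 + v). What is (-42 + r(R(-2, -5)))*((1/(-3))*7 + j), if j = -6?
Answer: -60200/3 ≈ -20067.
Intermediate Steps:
R(o, v) = -14 + 7*v (R(o, v) = 7*(-2 + v) = -14 + 7*v)
r(z) = z² - z
(-42 + r(R(-2, -5)))*((1/(-3))*7 + j) = (-42 + (-14 + 7*(-5))*(-1 + (-14 + 7*(-5))))*((1/(-3))*7 - 6) = (-42 + (-14 - 35)*(-1 + (-14 - 35)))*((1*(-⅓))*7 - 6) = (-42 - 49*(-1 - 49))*(-⅓*7 - 6) = (-42 - 49*(-50))*(-7/3 - 6) = (-42 + 2450)*(-25/3) = 2408*(-25/3) = -60200/3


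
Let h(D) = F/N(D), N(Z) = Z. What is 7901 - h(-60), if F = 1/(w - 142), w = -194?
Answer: 159284159/20160 ≈ 7901.0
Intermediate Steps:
F = -1/336 (F = 1/(-194 - 142) = 1/(-336) = -1/336 ≈ -0.0029762)
h(D) = -1/(336*D)
7901 - h(-60) = 7901 - (-1)/(336*(-60)) = 7901 - (-1)*(-1)/(336*60) = 7901 - 1*1/20160 = 7901 - 1/20160 = 159284159/20160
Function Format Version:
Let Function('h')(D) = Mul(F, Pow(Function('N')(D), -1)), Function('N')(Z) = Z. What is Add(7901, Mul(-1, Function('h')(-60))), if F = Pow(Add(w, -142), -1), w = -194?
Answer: Rational(159284159, 20160) ≈ 7901.0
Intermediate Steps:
F = Rational(-1, 336) (F = Pow(Add(-194, -142), -1) = Pow(-336, -1) = Rational(-1, 336) ≈ -0.0029762)
Function('h')(D) = Mul(Rational(-1, 336), Pow(D, -1))
Add(7901, Mul(-1, Function('h')(-60))) = Add(7901, Mul(-1, Mul(Rational(-1, 336), Pow(-60, -1)))) = Add(7901, Mul(-1, Mul(Rational(-1, 336), Rational(-1, 60)))) = Add(7901, Mul(-1, Rational(1, 20160))) = Add(7901, Rational(-1, 20160)) = Rational(159284159, 20160)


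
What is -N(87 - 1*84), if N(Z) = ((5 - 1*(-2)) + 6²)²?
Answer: -1849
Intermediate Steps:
N(Z) = 1849 (N(Z) = ((5 + 2) + 36)² = (7 + 36)² = 43² = 1849)
-N(87 - 1*84) = -1*1849 = -1849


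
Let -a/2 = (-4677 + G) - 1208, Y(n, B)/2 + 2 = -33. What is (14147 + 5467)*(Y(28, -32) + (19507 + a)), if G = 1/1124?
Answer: 171998431731/281 ≈ 6.1209e+8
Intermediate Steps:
G = 1/1124 ≈ 0.00088968
Y(n, B) = -70 (Y(n, B) = -4 + 2*(-33) = -4 - 66 = -70)
a = 6614739/562 (a = -2*((-4677 + 1/1124) - 1208) = -2*(-5256947/1124 - 1208) = -2*(-6614739/1124) = 6614739/562 ≈ 11770.)
(14147 + 5467)*(Y(28, -32) + (19507 + a)) = (14147 + 5467)*(-70 + (19507 + 6614739/562)) = 19614*(-70 + 17577673/562) = 19614*(17538333/562) = 171998431731/281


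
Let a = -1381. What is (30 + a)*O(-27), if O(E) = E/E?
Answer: -1351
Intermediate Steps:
O(E) = 1
(30 + a)*O(-27) = (30 - 1381)*1 = -1351*1 = -1351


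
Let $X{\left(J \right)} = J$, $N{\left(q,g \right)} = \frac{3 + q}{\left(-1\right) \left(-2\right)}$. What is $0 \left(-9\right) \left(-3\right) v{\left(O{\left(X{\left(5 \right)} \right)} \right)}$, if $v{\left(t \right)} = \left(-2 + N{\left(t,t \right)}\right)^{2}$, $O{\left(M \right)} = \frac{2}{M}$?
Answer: $0$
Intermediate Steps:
$N{\left(q,g \right)} = \frac{3}{2} + \frac{q}{2}$ ($N{\left(q,g \right)} = \frac{3 + q}{2} = \left(3 + q\right) \frac{1}{2} = \frac{3}{2} + \frac{q}{2}$)
$v{\left(t \right)} = \left(- \frac{1}{2} + \frac{t}{2}\right)^{2}$ ($v{\left(t \right)} = \left(-2 + \left(\frac{3}{2} + \frac{t}{2}\right)\right)^{2} = \left(- \frac{1}{2} + \frac{t}{2}\right)^{2}$)
$0 \left(-9\right) \left(-3\right) v{\left(O{\left(X{\left(5 \right)} \right)} \right)} = 0 \left(-9\right) \left(-3\right) \frac{\left(-1 + \frac{2}{5}\right)^{2}}{4} = 0 \left(-3\right) \frac{\left(-1 + 2 \cdot \frac{1}{5}\right)^{2}}{4} = 0 \frac{\left(-1 + \frac{2}{5}\right)^{2}}{4} = 0 \frac{\left(- \frac{3}{5}\right)^{2}}{4} = 0 \cdot \frac{1}{4} \cdot \frac{9}{25} = 0 \cdot \frac{9}{100} = 0$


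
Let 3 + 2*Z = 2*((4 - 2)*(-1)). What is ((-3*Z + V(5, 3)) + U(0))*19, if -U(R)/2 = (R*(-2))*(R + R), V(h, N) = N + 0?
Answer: 513/2 ≈ 256.50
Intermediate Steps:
V(h, N) = N
U(R) = 8*R² (U(R) = -2*R*(-2)*(R + R) = -2*(-2*R)*2*R = -(-8)*R² = 8*R²)
Z = -7/2 (Z = -3/2 + (2*((4 - 2)*(-1)))/2 = -3/2 + (2*(2*(-1)))/2 = -3/2 + (2*(-2))/2 = -3/2 + (½)*(-4) = -3/2 - 2 = -7/2 ≈ -3.5000)
((-3*Z + V(5, 3)) + U(0))*19 = ((-3*(-7/2) + 3) + 8*0²)*19 = ((21/2 + 3) + 8*0)*19 = (27/2 + 0)*19 = (27/2)*19 = 513/2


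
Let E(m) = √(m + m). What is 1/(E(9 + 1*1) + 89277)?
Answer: 89277/7970382709 - 2*√5/7970382709 ≈ 1.1201e-5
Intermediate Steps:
E(m) = √2*√m (E(m) = √(2*m) = √2*√m)
1/(E(9 + 1*1) + 89277) = 1/(√2*√(9 + 1*1) + 89277) = 1/(√2*√(9 + 1) + 89277) = 1/(√2*√10 + 89277) = 1/(2*√5 + 89277) = 1/(89277 + 2*√5)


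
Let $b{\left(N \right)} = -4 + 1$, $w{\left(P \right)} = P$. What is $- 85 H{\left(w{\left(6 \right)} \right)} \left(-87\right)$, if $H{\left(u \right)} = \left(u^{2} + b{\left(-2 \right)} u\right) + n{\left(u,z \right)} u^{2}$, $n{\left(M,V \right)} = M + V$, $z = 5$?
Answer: $3061530$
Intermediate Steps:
$b{\left(N \right)} = -3$
$H{\left(u \right)} = u^{2} - 3 u + u^{2} \left(5 + u\right)$ ($H{\left(u \right)} = \left(u^{2} - 3 u\right) + \left(u + 5\right) u^{2} = \left(u^{2} - 3 u\right) + \left(5 + u\right) u^{2} = \left(u^{2} - 3 u\right) + u^{2} \left(5 + u\right) = u^{2} - 3 u + u^{2} \left(5 + u\right)$)
$- 85 H{\left(w{\left(6 \right)} \right)} \left(-87\right) = - 85 \cdot 6 \left(-3 + 6 + 6 \left(5 + 6\right)\right) \left(-87\right) = - 85 \cdot 6 \left(-3 + 6 + 6 \cdot 11\right) \left(-87\right) = - 85 \cdot 6 \left(-3 + 6 + 66\right) \left(-87\right) = - 85 \cdot 6 \cdot 69 \left(-87\right) = \left(-85\right) 414 \left(-87\right) = \left(-35190\right) \left(-87\right) = 3061530$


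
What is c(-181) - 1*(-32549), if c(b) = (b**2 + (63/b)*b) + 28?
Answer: 65401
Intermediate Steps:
c(b) = 91 + b**2 (c(b) = (b**2 + 63) + 28 = (63 + b**2) + 28 = 91 + b**2)
c(-181) - 1*(-32549) = (91 + (-181)**2) - 1*(-32549) = (91 + 32761) + 32549 = 32852 + 32549 = 65401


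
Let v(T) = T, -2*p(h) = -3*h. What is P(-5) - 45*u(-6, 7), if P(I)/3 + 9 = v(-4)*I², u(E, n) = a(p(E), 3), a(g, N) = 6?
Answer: -597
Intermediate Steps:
p(h) = 3*h/2 (p(h) = -(-3)*h/2 = 3*h/2)
u(E, n) = 6
P(I) = -27 - 12*I² (P(I) = -27 + 3*(-4*I²) = -27 - 12*I²)
P(-5) - 45*u(-6, 7) = (-27 - 12*(-5)²) - 45*6 = (-27 - 12*25) - 270 = (-27 - 300) - 270 = -327 - 270 = -597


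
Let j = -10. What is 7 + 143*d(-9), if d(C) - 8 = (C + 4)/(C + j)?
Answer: 22584/19 ≈ 1188.6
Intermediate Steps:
d(C) = 8 + (4 + C)/(-10 + C) (d(C) = 8 + (C + 4)/(C - 10) = 8 + (4 + C)/(-10 + C))
7 + 143*d(-9) = 7 + 143*((-76 + 9*(-9))/(-10 - 9)) = 7 + 143*((-76 - 81)/(-19)) = 7 + 143*(-1/19*(-157)) = 7 + 143*(157/19) = 7 + 22451/19 = 22584/19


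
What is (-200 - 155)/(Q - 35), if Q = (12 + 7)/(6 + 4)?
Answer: 3550/331 ≈ 10.725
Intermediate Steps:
Q = 19/10 ≈ 1.9000
(-200 - 155)/(Q - 35) = (-200 - 155)/(19/10 - 35) = -355/(-331/10) = -355*(-10/331) = 3550/331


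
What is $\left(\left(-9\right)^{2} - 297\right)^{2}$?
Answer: $46656$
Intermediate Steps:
$\left(\left(-9\right)^{2} - 297\right)^{2} = \left(81 - 297\right)^{2} = \left(-216\right)^{2} = 46656$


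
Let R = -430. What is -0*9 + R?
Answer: -430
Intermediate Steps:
-0*9 + R = -0*9 - 430 = -292*0 - 430 = 0 - 430 = -430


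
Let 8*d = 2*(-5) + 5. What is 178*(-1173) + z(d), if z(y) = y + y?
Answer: -835181/4 ≈ -2.0880e+5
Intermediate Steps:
d = -5/8 (d = (2*(-5) + 5)/8 = (-10 + 5)/8 = (1/8)*(-5) = -5/8 ≈ -0.62500)
z(y) = 2*y
178*(-1173) + z(d) = 178*(-1173) + 2*(-5/8) = -208794 - 5/4 = -835181/4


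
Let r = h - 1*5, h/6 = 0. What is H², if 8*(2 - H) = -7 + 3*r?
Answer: 361/16 ≈ 22.563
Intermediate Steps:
h = 0 (h = 6*0 = 0)
r = -5 (r = 0 - 1*5 = 0 - 5 = -5)
H = 19/4 (H = 2 - (-7 + 3*(-5))/8 = 2 - (-7 - 15)/8 = 2 - ⅛*(-22) = 2 + 11/4 = 19/4 ≈ 4.7500)
H² = (19/4)² = 361/16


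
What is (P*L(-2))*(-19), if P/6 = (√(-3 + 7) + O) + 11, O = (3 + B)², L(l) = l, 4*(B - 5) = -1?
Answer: 66633/4 ≈ 16658.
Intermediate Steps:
B = 19/4 (B = 5 + (¼)*(-1) = 5 - ¼ = 19/4 ≈ 4.7500)
O = 961/16 (O = (3 + 19/4)² = (31/4)² = 961/16 ≈ 60.063)
P = 3507/8 (P = 6*((√(-3 + 7) + 961/16) + 11) = 6*((√4 + 961/16) + 11) = 6*((2 + 961/16) + 11) = 6*(993/16 + 11) = 6*(1169/16) = 3507/8 ≈ 438.38)
(P*L(-2))*(-19) = ((3507/8)*(-2))*(-19) = -3507/4*(-19) = 66633/4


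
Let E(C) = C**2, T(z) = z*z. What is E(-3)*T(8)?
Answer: 576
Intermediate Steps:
T(z) = z**2
E(-3)*T(8) = (-3)**2*8**2 = 9*64 = 576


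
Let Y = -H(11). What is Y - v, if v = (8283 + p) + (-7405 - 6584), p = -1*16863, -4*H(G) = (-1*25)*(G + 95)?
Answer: 43813/2 ≈ 21907.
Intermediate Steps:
H(G) = 2375/4 + 25*G/4 (H(G) = -(-1*25)*(G + 95)/4 = -(-25)*(95 + G)/4 = -(-2375 - 25*G)/4 = 2375/4 + 25*G/4)
p = -16863
v = -22569 (v = (8283 - 16863) + (-7405 - 6584) = -8580 - 13989 = -22569)
Y = -1325/2 (Y = -(2375/4 + (25/4)*11) = -(2375/4 + 275/4) = -1*1325/2 = -1325/2 ≈ -662.50)
Y - v = -1325/2 - 1*(-22569) = -1325/2 + 22569 = 43813/2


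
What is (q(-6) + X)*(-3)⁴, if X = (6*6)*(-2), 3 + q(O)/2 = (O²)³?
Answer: 7551954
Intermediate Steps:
q(O) = -6 + 2*O⁶ (q(O) = -6 + 2*(O²)³ = -6 + 2*O⁶)
X = -72 (X = 36*(-2) = -72)
(q(-6) + X)*(-3)⁴ = ((-6 + 2*(-6)⁶) - 72)*(-3)⁴ = ((-6 + 2*46656) - 72)*81 = ((-6 + 93312) - 72)*81 = (93306 - 72)*81 = 93234*81 = 7551954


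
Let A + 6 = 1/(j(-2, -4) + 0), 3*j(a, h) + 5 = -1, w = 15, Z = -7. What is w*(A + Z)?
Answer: -405/2 ≈ -202.50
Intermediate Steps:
j(a, h) = -2 (j(a, h) = -5/3 + (1/3)*(-1) = -5/3 - 1/3 = -2)
A = -13/2 (A = -6 + 1/(-2 + 0) = -6 + 1/(-2) = -6 - 1/2 = -13/2 ≈ -6.5000)
w*(A + Z) = 15*(-13/2 - 7) = 15*(-27/2) = -405/2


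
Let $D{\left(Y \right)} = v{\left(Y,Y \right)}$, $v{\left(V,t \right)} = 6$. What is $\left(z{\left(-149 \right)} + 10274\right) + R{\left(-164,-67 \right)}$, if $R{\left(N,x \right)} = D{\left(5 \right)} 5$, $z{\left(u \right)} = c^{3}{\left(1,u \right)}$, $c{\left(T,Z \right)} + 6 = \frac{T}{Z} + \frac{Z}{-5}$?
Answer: $\frac{9830343845176}{413493625} \approx 23774.0$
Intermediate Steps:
$c{\left(T,Z \right)} = -6 - \frac{Z}{5} + \frac{T}{Z}$ ($c{\left(T,Z \right)} = -6 + \left(\frac{T}{Z} + \frac{Z}{-5}\right) = -6 + \left(\frac{T}{Z} + Z \left(- \frac{1}{5}\right)\right) = -6 + \left(\frac{T}{Z} - \frac{Z}{5}\right) = -6 + \left(- \frac{Z}{5} + \frac{T}{Z}\right) = -6 - \frac{Z}{5} + \frac{T}{Z}$)
$z{\left(u \right)} = \left(-6 + \frac{1}{u} - \frac{u}{5}\right)^{3}$ ($z{\left(u \right)} = \left(-6 - \frac{u}{5} + 1 \frac{1}{u}\right)^{3} = \left(-6 - \frac{u}{5} + \frac{1}{u}\right)^{3} = \left(-6 + \frac{1}{u} - \frac{u}{5}\right)^{3}$)
$D{\left(Y \right)} = 6$
$R{\left(N,x \right)} = 30$ ($R{\left(N,x \right)} = 6 \cdot 5 = 30$)
$\left(z{\left(-149 \right)} + 10274\right) + R{\left(-164,-67 \right)} = \left(- \frac{\left(-5 - 149 \left(30 - 149\right)\right)^{3}}{125 \left(-3307949\right)} + 10274\right) + 30 = \left(\left(- \frac{1}{125}\right) \left(- \frac{1}{3307949}\right) \left(-5 - -17731\right)^{3} + 10274\right) + 30 = \left(\left(- \frac{1}{125}\right) \left(- \frac{1}{3307949}\right) \left(-5 + 17731\right)^{3} + 10274\right) + 30 = \left(\left(- \frac{1}{125}\right) \left(- \frac{1}{3307949}\right) 17726^{3} + 10274\right) + 30 = \left(\left(- \frac{1}{125}\right) \left(- \frac{1}{3307949}\right) 5569705533176 + 10274\right) + 30 = \left(\frac{5569705533176}{413493625} + 10274\right) + 30 = \frac{9817939036426}{413493625} + 30 = \frac{9830343845176}{413493625}$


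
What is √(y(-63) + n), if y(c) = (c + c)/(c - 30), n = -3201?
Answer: 3*I*√341651/31 ≈ 56.565*I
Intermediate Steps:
y(c) = 2*c/(-30 + c) (y(c) = (2*c)/(-30 + c) = 2*c/(-30 + c))
√(y(-63) + n) = √(2*(-63)/(-30 - 63) - 3201) = √(2*(-63)/(-93) - 3201) = √(2*(-63)*(-1/93) - 3201) = √(42/31 - 3201) = √(-99189/31) = 3*I*√341651/31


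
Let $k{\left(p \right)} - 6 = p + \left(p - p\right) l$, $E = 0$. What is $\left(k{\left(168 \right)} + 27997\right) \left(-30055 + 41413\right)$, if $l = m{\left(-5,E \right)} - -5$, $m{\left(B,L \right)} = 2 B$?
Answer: $319966218$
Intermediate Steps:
$l = -5$ ($l = 2 \left(-5\right) - -5 = -10 + 5 = -5$)
$k{\left(p \right)} = 6 + p$ ($k{\left(p \right)} = 6 + \left(p + \left(p - p\right) \left(-5\right)\right) = 6 + \left(p + 0 \left(-5\right)\right) = 6 + \left(p + 0\right) = 6 + p$)
$\left(k{\left(168 \right)} + 27997\right) \left(-30055 + 41413\right) = \left(\left(6 + 168\right) + 27997\right) \left(-30055 + 41413\right) = \left(174 + 27997\right) 11358 = 28171 \cdot 11358 = 319966218$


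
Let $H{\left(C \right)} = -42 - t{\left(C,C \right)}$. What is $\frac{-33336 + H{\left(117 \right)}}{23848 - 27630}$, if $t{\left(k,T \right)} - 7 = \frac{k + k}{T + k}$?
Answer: $\frac{16693}{1891} \approx 8.8276$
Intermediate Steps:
$t{\left(k,T \right)} = 7 + \frac{2 k}{T + k}$ ($t{\left(k,T \right)} = 7 + \frac{k + k}{T + k} = 7 + \frac{2 k}{T + k}$)
$H{\left(C \right)} = -50$ ($H{\left(C \right)} = -42 - \frac{7 C + 9 C}{C + C} = -42 - \frac{16 C}{2 C} = -42 - \frac{1}{2 C} 16 C = -42 - 8 = -50$)
$\frac{-33336 + H{\left(117 \right)}}{23848 - 27630} = \frac{-33336 - 50}{23848 - 27630} = - \frac{33386}{-3782} = \left(-33386\right) \left(- \frac{1}{3782}\right) = \frac{16693}{1891}$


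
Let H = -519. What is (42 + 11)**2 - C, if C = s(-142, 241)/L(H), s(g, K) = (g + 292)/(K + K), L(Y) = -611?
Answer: 413628134/147251 ≈ 2809.0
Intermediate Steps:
s(g, K) = (292 + g)/(2*K) (s(g, K) = (292 + g)/((2*K)) = (292 + g)*(1/(2*K)) = (292 + g)/(2*K))
C = -75/147251 (C = ((1/2)*(292 - 142)/241)/(-611) = ((1/2)*(1/241)*150)*(-1/611) = (75/241)*(-1/611) = -75/147251 ≈ -0.00050933)
(42 + 11)**2 - C = (42 + 11)**2 - 1*(-75/147251) = 53**2 + 75/147251 = 2809 + 75/147251 = 413628134/147251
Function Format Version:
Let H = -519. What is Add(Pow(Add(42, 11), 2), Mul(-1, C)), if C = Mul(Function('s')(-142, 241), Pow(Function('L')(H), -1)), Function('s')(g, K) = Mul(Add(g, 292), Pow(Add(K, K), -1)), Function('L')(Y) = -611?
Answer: Rational(413628134, 147251) ≈ 2809.0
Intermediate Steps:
Function('s')(g, K) = Mul(Rational(1, 2), Pow(K, -1), Add(292, g)) (Function('s')(g, K) = Mul(Add(292, g), Pow(Mul(2, K), -1)) = Mul(Add(292, g), Mul(Rational(1, 2), Pow(K, -1))) = Mul(Rational(1, 2), Pow(K, -1), Add(292, g)))
C = Rational(-75, 147251) (C = Mul(Mul(Rational(1, 2), Pow(241, -1), Add(292, -142)), Pow(-611, -1)) = Mul(Mul(Rational(1, 2), Rational(1, 241), 150), Rational(-1, 611)) = Mul(Rational(75, 241), Rational(-1, 611)) = Rational(-75, 147251) ≈ -0.00050933)
Add(Pow(Add(42, 11), 2), Mul(-1, C)) = Add(Pow(Add(42, 11), 2), Mul(-1, Rational(-75, 147251))) = Add(Pow(53, 2), Rational(75, 147251)) = Add(2809, Rational(75, 147251)) = Rational(413628134, 147251)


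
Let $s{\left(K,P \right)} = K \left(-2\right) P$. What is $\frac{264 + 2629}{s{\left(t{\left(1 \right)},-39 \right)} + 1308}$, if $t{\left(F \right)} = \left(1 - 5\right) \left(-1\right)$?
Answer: $\frac{2893}{1620} \approx 1.7858$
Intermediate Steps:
$t{\left(F \right)} = 4$ ($t{\left(F \right)} = \left(-4\right) \left(-1\right) = 4$)
$s{\left(K,P \right)} = - 2 K P$
$\frac{264 + 2629}{s{\left(t{\left(1 \right)},-39 \right)} + 1308} = \frac{264 + 2629}{\left(-2\right) 4 \left(-39\right) + 1308} = \frac{2893}{312 + 1308} = \frac{2893}{1620}$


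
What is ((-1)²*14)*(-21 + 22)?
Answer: 14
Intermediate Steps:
((-1)²*14)*(-21 + 22) = (1*14)*1 = 14*1 = 14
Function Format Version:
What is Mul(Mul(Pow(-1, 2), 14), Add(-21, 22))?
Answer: 14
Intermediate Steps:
Mul(Mul(Pow(-1, 2), 14), Add(-21, 22)) = Mul(Mul(1, 14), 1) = Mul(14, 1) = 14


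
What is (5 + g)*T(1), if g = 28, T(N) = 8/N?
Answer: 264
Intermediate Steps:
(5 + g)*T(1) = (5 + 28)*(8/1) = 33*(8*1) = 33*8 = 264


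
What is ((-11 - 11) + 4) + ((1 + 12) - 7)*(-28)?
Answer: -186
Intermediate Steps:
((-11 - 11) + 4) + ((1 + 12) - 7)*(-28) = (-22 + 4) + (13 - 7)*(-28) = -18 + 6*(-28) = -18 - 168 = -186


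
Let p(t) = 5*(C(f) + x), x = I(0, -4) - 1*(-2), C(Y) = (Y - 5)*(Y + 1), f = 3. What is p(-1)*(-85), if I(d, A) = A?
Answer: 4250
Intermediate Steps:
C(Y) = (1 + Y)*(-5 + Y) (C(Y) = (-5 + Y)*(1 + Y) = (1 + Y)*(-5 + Y))
x = -2 (x = -4 - 1*(-2) = -4 + 2 = -2)
p(t) = -50 (p(t) = 5*((-5 + 3² - 4*3) - 2) = 5*((-5 + 9 - 12) - 2) = 5*(-8 - 2) = 5*(-10) = -50)
p(-1)*(-85) = -50*(-85) = 4250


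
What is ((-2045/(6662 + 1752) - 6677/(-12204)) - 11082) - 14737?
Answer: -1325589373183/51342228 ≈ -25819.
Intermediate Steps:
((-2045/(6662 + 1752) - 6677/(-12204)) - 11082) - 14737 = ((-2045/8414 - 6677*(-1/12204)) - 11082) - 14737 = ((-2045*1/8414 + 6677/12204) - 11082) - 14737 = ((-2045/8414 + 6677/12204) - 11082) - 14737 = (15611549/51342228 - 11082) - 14737 = -568958959147/51342228 - 14737 = -1325589373183/51342228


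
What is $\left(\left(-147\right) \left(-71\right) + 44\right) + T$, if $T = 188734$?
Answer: $199215$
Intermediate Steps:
$\left(\left(-147\right) \left(-71\right) + 44\right) + T = \left(\left(-147\right) \left(-71\right) + 44\right) + 188734 = \left(10437 + 44\right) + 188734 = 10481 + 188734 = 199215$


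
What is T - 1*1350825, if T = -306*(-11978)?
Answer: 2314443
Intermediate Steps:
T = 3665268
T - 1*1350825 = 3665268 - 1*1350825 = 3665268 - 1350825 = 2314443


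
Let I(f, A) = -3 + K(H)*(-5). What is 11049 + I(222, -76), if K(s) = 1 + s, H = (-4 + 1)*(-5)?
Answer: 10966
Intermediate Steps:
H = 15 (H = -3*(-5) = 15)
I(f, A) = -83 (I(f, A) = -3 + (1 + 15)*(-5) = -3 + 16*(-5) = -3 - 80 = -83)
11049 + I(222, -76) = 11049 - 83 = 10966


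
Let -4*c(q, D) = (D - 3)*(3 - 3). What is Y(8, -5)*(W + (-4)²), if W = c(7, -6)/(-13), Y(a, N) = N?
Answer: -80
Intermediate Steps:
c(q, D) = 0 (c(q, D) = -(D - 3)*(3 - 3)/4 = -(-3 + D)*0/4 = -¼*0 = 0)
W = 0 (W = 0/(-13) = 0*(-1/13) = 0)
Y(8, -5)*(W + (-4)²) = -5*(0 + (-4)²) = -5*(0 + 16) = -5*16 = -80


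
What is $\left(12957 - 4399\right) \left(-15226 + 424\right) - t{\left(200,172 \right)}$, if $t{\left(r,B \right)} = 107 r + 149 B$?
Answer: $-126722544$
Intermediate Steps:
$\left(12957 - 4399\right) \left(-15226 + 424\right) - t{\left(200,172 \right)} = \left(12957 - 4399\right) \left(-15226 + 424\right) - \left(107 \cdot 200 + 149 \cdot 172\right) = 8558 \left(-14802\right) - \left(21400 + 25628\right) = -126675516 - 47028 = -126722544$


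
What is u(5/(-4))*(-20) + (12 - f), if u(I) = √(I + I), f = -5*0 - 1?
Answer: 13 - 10*I*√10 ≈ 13.0 - 31.623*I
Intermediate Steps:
f = -1 (f = 0 - 1 = -1)
u(I) = √2*√I (u(I) = √(2*I) = √2*√I)
u(5/(-4))*(-20) + (12 - f) = (√2*√(5/(-4)))*(-20) + (12 - 1*(-1)) = (√2*√(5*(-¼)))*(-20) + (12 + 1) = (√2*√(-5/4))*(-20) + 13 = (√2*(I*√5/2))*(-20) + 13 = (I*√10/2)*(-20) + 13 = -10*I*√10 + 13 = 13 - 10*I*√10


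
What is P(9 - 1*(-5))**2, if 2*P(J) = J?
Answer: 49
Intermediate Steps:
P(J) = J/2
P(9 - 1*(-5))**2 = ((9 - 1*(-5))/2)**2 = ((9 + 5)/2)**2 = ((1/2)*14)**2 = 7**2 = 49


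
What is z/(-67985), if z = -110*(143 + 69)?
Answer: 4664/13597 ≈ 0.34302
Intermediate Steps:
z = -23320 (z = -110*212 = -23320)
z/(-67985) = -23320/(-67985) = -23320*(-1/67985) = 4664/13597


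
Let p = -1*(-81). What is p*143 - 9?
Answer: 11574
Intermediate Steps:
p = 81
p*143 - 9 = 81*143 - 9 = 11583 - 9 = 11574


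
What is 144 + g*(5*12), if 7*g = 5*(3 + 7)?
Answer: 4008/7 ≈ 572.57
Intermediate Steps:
g = 50/7 (g = (5*(3 + 7))/7 = (5*10)/7 = (⅐)*50 = 50/7 ≈ 7.1429)
144 + g*(5*12) = 144 + 50*(5*12)/7 = 144 + (50/7)*60 = 144 + 3000/7 = 4008/7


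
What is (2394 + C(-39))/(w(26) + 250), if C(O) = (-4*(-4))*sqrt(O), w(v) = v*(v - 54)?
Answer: -1197/239 - 8*I*sqrt(39)/239 ≈ -5.0084 - 0.20904*I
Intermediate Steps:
w(v) = v*(-54 + v)
C(O) = 16*sqrt(O)
(2394 + C(-39))/(w(26) + 250) = (2394 + 16*sqrt(-39))/(26*(-54 + 26) + 250) = (2394 + 16*(I*sqrt(39)))/(26*(-28) + 250) = (2394 + 16*I*sqrt(39))/(-728 + 250) = (2394 + 16*I*sqrt(39))/(-478) = (2394 + 16*I*sqrt(39))*(-1/478) = -1197/239 - 8*I*sqrt(39)/239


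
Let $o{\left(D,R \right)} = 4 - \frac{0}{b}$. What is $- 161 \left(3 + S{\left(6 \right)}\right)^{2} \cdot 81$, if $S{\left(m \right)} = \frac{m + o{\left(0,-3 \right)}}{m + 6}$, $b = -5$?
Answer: $- \frac{766521}{4} \approx -1.9163 \cdot 10^{5}$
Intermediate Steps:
$o{\left(D,R \right)} = 4$ ($o{\left(D,R \right)} = 4 - \frac{0}{-5} = 4 - 0 \left(- \frac{1}{5}\right) = 4 - 0 = 4 + 0 = 4$)
$S{\left(m \right)} = \frac{4 + m}{6 + m}$ ($S{\left(m \right)} = \frac{m + 4}{m + 6} = \frac{4 + m}{6 + m}$)
$- 161 \left(3 + S{\left(6 \right)}\right)^{2} \cdot 81 = - 161 \left(3 + \frac{4 + 6}{6 + 6}\right)^{2} \cdot 81 = - 161 \left(3 + \frac{1}{12} \cdot 10\right)^{2} \cdot 81 = - 161 \left(3 + \frac{5}{6}\right)^{2} \cdot 81 = - 161 \left(\frac{23}{6}\right)^{2} \cdot 81 = \left(-161\right) \frac{529}{36} \cdot 81 = \left(- \frac{85169}{36}\right) 81 = - \frac{766521}{4}$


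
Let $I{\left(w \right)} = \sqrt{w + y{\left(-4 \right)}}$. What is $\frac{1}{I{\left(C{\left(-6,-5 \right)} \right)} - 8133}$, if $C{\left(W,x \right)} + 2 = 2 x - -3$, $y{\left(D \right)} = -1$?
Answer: $- \frac{8133}{66145699} - \frac{i \sqrt{10}}{66145699} \approx -0.00012296 - 4.7808 \cdot 10^{-8} i$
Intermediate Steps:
$C{\left(W,x \right)} = 1 + 2 x$ ($C{\left(W,x \right)} = -2 + \left(2 x - -3\right) = -2 + \left(2 x + 3\right) = -2 + \left(3 + 2 x\right) = 1 + 2 x$)
$I{\left(w \right)} = \sqrt{-1 + w}$ ($I{\left(w \right)} = \sqrt{w - 1} = \sqrt{-1 + w}$)
$\frac{1}{I{\left(C{\left(-6,-5 \right)} \right)} - 8133} = \frac{1}{\sqrt{-1 + \left(1 + 2 \left(-5\right)\right)} - 8133} = \frac{1}{\sqrt{-1 + \left(1 - 10\right)} - 8133} = \frac{1}{\sqrt{-1 - 9} - 8133} = \frac{1}{\sqrt{-10} - 8133} = \frac{1}{i \sqrt{10} - 8133} = \frac{1}{-8133 + i \sqrt{10}}$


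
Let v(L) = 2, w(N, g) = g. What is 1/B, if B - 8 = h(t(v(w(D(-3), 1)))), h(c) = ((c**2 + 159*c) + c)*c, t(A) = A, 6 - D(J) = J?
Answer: 1/656 ≈ 0.0015244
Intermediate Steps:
D(J) = 6 - J
h(c) = c*(c**2 + 160*c) (h(c) = (c**2 + 160*c)*c = c*(c**2 + 160*c))
B = 656 (B = 8 + 2**2*(160 + 2) = 8 + 4*162 = 8 + 648 = 656)
1/B = 1/656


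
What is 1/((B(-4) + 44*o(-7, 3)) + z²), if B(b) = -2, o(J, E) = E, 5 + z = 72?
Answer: 1/4619 ≈ 0.00021650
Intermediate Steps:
z = 67 (z = -5 + 72 = 67)
1/((B(-4) + 44*o(-7, 3)) + z²) = 1/((-2 + 44*3) + 67²) = 1/((-2 + 132) + 4489) = 1/(130 + 4489) = 1/4619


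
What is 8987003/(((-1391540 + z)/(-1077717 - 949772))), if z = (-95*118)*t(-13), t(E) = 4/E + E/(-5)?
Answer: 236873646431071/18424078 ≈ 1.2857e+7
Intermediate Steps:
t(E) = 4/E - E/5 (t(E) = 4/E + E*(-⅕) = 4/E - E/5)
z = -334058/13 (z = (-95*118)*(4/(-13) - ⅕*(-13)) = -11210*(4*(-1/13) + 13/5) = -11210*(-4/13 + 13/5) = -11210*149/65 = -334058/13 ≈ -25697.)
8987003/(((-1391540 + z)/(-1077717 - 949772))) = 8987003/(((-1391540 - 334058/13)/(-1077717 - 949772))) = 8987003/((-18424078/13/(-2027489))) = 8987003/((-18424078/13*(-1/2027489))) = 8987003/(18424078/26357357) = 8987003*(26357357/18424078) = 236873646431071/18424078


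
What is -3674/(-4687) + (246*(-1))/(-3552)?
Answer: 2367175/2774704 ≈ 0.85313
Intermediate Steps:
-3674/(-4687) + (246*(-1))/(-3552) = -3674*(-1/4687) - 246*(-1/3552) = 3674/4687 + 41/592 = 2367175/2774704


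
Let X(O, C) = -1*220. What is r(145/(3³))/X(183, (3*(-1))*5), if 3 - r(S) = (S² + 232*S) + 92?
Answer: 497093/80190 ≈ 6.1989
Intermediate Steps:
X(O, C) = -220
r(S) = -89 - S² - 232*S (r(S) = 3 - ((S² + 232*S) + 92) = 3 - (92 + S² + 232*S) = 3 + (-92 - S² - 232*S) = -89 - S² - 232*S)
r(145/(3³))/X(183, (3*(-1))*5) = (-89 - (145/(3³))² - 33640/(3³))/(-220) = (-89 - (145/27)² - 33640/27)*(-1/220) = (-89 - (145*(1/27))² - 33640/27)*(-1/220) = (-89 - (145/27)² - 232*145/27)*(-1/220) = (-89 - 1*21025/729 - 33640/27)*(-1/220) = (-89 - 21025/729 - 33640/27)*(-1/220) = -994186/729*(-1/220) = 497093/80190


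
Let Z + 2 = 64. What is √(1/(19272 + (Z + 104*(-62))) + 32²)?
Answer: √170034184790/12886 ≈ 32.000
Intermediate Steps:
Z = 62 (Z = -2 + 64 = 62)
√(1/(19272 + (Z + 104*(-62))) + 32²) = √(1/(19272 + (62 + 104*(-62))) + 32²) = √(1/(19272 + (62 - 6448)) + 1024) = √(1/(19272 - 6386) + 1024) = √(1/12886 + 1024) = √(13195265/12886) = √170034184790/12886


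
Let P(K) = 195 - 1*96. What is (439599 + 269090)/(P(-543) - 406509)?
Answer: -708689/406410 ≈ -1.7438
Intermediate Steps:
P(K) = 99 (P(K) = 195 - 96 = 99)
(439599 + 269090)/(P(-543) - 406509) = (439599 + 269090)/(99 - 406509) = 708689/(-406410) = 708689*(-1/406410) = -708689/406410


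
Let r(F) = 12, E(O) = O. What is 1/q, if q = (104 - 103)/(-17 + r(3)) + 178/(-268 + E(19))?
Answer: -1245/1139 ≈ -1.0931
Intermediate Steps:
q = -1139/1245 (q = (104 - 103)/(-17 + 12) + 178/(-268 + 19) = 1/(-5) + 178/(-249) = 1*(-⅕) + 178*(-1/249) = -⅕ - 178/249 = -1139/1245 ≈ -0.91486)
1/q = 1/(-1139/1245) = -1245/1139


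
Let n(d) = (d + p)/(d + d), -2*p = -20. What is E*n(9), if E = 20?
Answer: 190/9 ≈ 21.111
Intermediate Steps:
p = 10 (p = -1/2*(-20) = 10)
n(d) = (10 + d)/(2*d) (n(d) = (d + 10)/(d + d) = (10 + d)/((2*d)) = (10 + d)*(1/(2*d)) = (10 + d)/(2*d))
E*n(9) = 20*((1/2)*(10 + 9)/9) = 20*((1/2)*(1/9)*19) = 20*(19/18) = 190/9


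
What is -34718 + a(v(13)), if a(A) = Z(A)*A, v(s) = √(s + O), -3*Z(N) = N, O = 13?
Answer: -104180/3 ≈ -34727.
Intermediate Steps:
Z(N) = -N/3
v(s) = √(13 + s) (v(s) = √(s + 13) = √(13 + s))
a(A) = -A²/3 (a(A) = (-A/3)*A = -A²/3)
-34718 + a(v(13)) = -34718 - (√(13 + 13))²/3 = -34718 - (√26)²/3 = -34718 - ⅓*26 = -34718 - 26/3 = -104180/3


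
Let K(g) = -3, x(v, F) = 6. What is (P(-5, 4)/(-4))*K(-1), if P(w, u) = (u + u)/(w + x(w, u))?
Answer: 6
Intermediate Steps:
P(w, u) = 2*u/(6 + w) (P(w, u) = (u + u)/(w + 6) = (2*u)/(6 + w) = 2*u/(6 + w))
(P(-5, 4)/(-4))*K(-1) = ((2*4/(6 - 5))/(-4))*(-3) = -4/(2*1)*(-3) = -4/2*(-3) = -1/4*8*(-3) = -2*(-3) = 6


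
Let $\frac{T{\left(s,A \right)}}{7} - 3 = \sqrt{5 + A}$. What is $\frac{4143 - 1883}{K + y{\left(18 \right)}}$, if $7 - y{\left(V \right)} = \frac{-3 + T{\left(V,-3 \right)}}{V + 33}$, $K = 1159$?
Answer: $\frac{3425988240}{1767032303} + \frac{403410 \sqrt{2}}{1767032303} \approx 1.9392$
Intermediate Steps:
$T{\left(s,A \right)} = 21 + 7 \sqrt{5 + A}$
$y{\left(V \right)} = 7 - \frac{18 + 7 \sqrt{2}}{33 + V}$ ($y{\left(V \right)} = 7 - \frac{-3 + \left(21 + 7 \sqrt{5 - 3}\right)}{V + 33} = 7 - \frac{-3 + \left(21 + 7 \sqrt{2}\right)}{33 + V} = 7 - \frac{18 + 7 \sqrt{2}}{33 + V}$)
$\frac{4143 - 1883}{K + y{\left(18 \right)}} = \frac{4143 - 1883}{1159 + \frac{213 - 7 \sqrt{2} + 7 \cdot 18}{33 + 18}} = \frac{2260}{1159 + \frac{213 - 7 \sqrt{2} + 126}{51}} = \frac{2260}{1159 + \frac{339 - 7 \sqrt{2}}{51}} = \frac{2260}{1159 + \left(\frac{113}{17} - \frac{7 \sqrt{2}}{51}\right)} = \frac{2260}{\frac{19816}{17} - \frac{7 \sqrt{2}}{51}}$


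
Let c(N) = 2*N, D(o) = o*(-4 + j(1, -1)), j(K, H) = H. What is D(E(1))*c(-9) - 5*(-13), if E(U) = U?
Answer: 155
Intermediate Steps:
D(o) = -5*o (D(o) = o*(-4 - 1) = o*(-5) = -5*o)
D(E(1))*c(-9) - 5*(-13) = (-5*1)*(2*(-9)) - 5*(-13) = -5*(-18) + 65 = 90 + 65 = 155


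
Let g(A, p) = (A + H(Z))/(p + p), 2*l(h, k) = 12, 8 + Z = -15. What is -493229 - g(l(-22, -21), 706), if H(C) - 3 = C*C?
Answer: -348219943/706 ≈ -4.9323e+5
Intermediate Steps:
Z = -23 (Z = -8 - 15 = -23)
l(h, k) = 6 (l(h, k) = (1/2)*12 = 6)
H(C) = 3 + C**2 (H(C) = 3 + C*C = 3 + C**2)
g(A, p) = (532 + A)/(2*p) (g(A, p) = (A + (3 + (-23)**2))/(p + p) = (A + (3 + 529))/((2*p)) = (A + 532)*(1/(2*p)) = (532 + A)*(1/(2*p)) = (532 + A)/(2*p))
-493229 - g(l(-22, -21), 706) = -493229 - (532 + 6)/(2*706) = -493229 - 538/(2*706) = -493229 - 1*269/706 = -493229 - 269/706 = -348219943/706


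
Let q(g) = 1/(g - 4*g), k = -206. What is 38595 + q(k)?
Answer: 23851711/618 ≈ 38595.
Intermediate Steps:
q(g) = -1/(3*g) (q(g) = 1/(-3*g) = -1/(3*g))
38595 + q(k) = 38595 - ⅓/(-206) = 38595 - ⅓*(-1/206) = 38595 + 1/618 = 23851711/618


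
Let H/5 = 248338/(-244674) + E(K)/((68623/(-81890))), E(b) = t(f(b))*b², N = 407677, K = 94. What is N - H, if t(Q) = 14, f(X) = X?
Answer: 9618987607377862/8395131951 ≈ 1.1458e+6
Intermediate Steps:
E(b) = 14*b²
H = -6196485398990035/8395131951 (H = 5*(248338/(-244674) + (14*94²)/((68623/(-81890)))) = 5*(248338*(-1/244674) + (14*8836)/((68623*(-1/81890)))) = 5*(-124169/122337 + 123704/(-68623/81890)) = 5*(-124169/122337 + 123704*(-81890/68623)) = 5*(-124169/122337 - 10130120560/68623) = 5*(-1239297079798007/8395131951) = -6196485398990035/8395131951 ≈ -7.3811e+5)
N - H = 407677 - 1*(-6196485398990035/8395131951) = 407677 + 6196485398990035/8395131951 = 9618987607377862/8395131951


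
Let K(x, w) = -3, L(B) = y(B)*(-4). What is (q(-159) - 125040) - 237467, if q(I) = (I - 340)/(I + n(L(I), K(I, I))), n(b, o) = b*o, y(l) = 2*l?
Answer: -1440964826/3975 ≈ -3.6251e+5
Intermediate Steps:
L(B) = -8*B (L(B) = (2*B)*(-4) = -8*B)
q(I) = (-340 + I)/(25*I) (q(I) = (I - 340)/(I - 8*I*(-3)) = (-340 + I)/(I + 24*I) = (-340 + I)/((25*I)) = (-340 + I)*(1/(25*I)) = (-340 + I)/(25*I))
(q(-159) - 125040) - 237467 = ((1/25)*(-340 - 159)/(-159) - 125040) - 237467 = ((1/25)*(-1/159)*(-499) - 125040) - 237467 = (499/3975 - 125040) - 237467 = -497033501/3975 - 237467 = -1440964826/3975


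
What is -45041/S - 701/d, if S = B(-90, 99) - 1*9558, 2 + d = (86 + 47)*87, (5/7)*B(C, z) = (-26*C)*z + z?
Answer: -3709137268/18215656587 ≈ -0.20362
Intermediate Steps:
B(C, z) = 7*z/5 - 182*C*z/5 (B(C, z) = 7*((-26*C)*z + z)/5 = 7*(-26*C*z + z)/5 = 7*(z - 26*C*z)/5 = 7*z/5 - 182*C*z/5)
d = 11569 (d = -2 + (86 + 47)*87 = -2 + 133*87 = -2 + 11571 = 11569)
S = 1574523/5 (S = (7/5)*99*(1 - 26*(-90)) - 1*9558 = (7/5)*99*(1 + 2340) - 9558 = (7/5)*99*2341 - 9558 = 1622313/5 - 9558 = 1574523/5 ≈ 3.1490e+5)
-45041/S - 701/d = -45041/1574523/5 - 701/11569 = -45041*5/1574523 - 701*1/11569 = -225205/1574523 - 701/11569 = -3709137268/18215656587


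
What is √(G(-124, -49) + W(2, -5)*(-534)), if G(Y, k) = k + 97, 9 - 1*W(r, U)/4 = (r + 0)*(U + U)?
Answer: 2*I*√15474 ≈ 248.79*I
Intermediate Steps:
W(r, U) = 36 - 8*U*r (W(r, U) = 36 - 4*(r + 0)*(U + U) = 36 - 4*r*2*U = 36 - 8*U*r)
G(Y, k) = 97 + k
√(G(-124, -49) + W(2, -5)*(-534)) = √((97 - 49) + (36 - 8*(-5)*2)*(-534)) = √(48 + (36 + 80)*(-534)) = √(48 + 116*(-534)) = √(48 - 61944) = √(-61896) = 2*I*√15474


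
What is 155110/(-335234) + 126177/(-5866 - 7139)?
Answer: -7386004328/726619695 ≈ -10.165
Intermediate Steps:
155110/(-335234) + 126177/(-5866 - 7139) = 155110*(-1/335234) + 126177/(-13005) = -77555/167617 + 126177*(-1/13005) = -77555/167617 - 42059/4335 = -7386004328/726619695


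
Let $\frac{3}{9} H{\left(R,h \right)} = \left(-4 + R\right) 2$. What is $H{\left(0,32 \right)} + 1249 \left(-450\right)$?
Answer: $-562074$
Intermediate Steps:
$H{\left(R,h \right)} = -24 + 6 R$ ($H{\left(R,h \right)} = 3 \left(-4 + R\right) 2 = 3 \left(-8 + 2 R\right) = -24 + 6 R$)
$H{\left(0,32 \right)} + 1249 \left(-450\right) = \left(-24 + 6 \cdot 0\right) + 1249 \left(-450\right) = \left(-24 + 0\right) - 562050 = -24 - 562050 = -562074$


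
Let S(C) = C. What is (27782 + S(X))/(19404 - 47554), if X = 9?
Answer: -27791/28150 ≈ -0.98725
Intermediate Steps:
(27782 + S(X))/(19404 - 47554) = (27782 + 9)/(19404 - 47554) = 27791/(-28150) = 27791*(-1/28150) = -27791/28150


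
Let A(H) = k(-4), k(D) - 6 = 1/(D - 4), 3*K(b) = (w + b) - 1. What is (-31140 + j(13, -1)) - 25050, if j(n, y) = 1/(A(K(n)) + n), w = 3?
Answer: -8484682/151 ≈ -56190.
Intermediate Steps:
K(b) = ⅔ + b/3 (K(b) = ((3 + b) - 1)/3 = (2 + b)/3 = ⅔ + b/3)
k(D) = 6 + 1/(-4 + D) (k(D) = 6 + 1/(D - 4) = 6 + 1/(-4 + D))
A(H) = 47/8 (A(H) = (-23 + 6*(-4))/(-4 - 4) = (-23 - 24)/(-8) = -⅛*(-47) = 47/8)
j(n, y) = 1/(47/8 + n)
(-31140 + j(13, -1)) - 25050 = (-31140 + 8/(47 + 8*13)) - 25050 = (-31140 + 8/(47 + 104)) - 25050 = (-31140 + 8/151) - 25050 = -4702132/151 - 25050 = -8484682/151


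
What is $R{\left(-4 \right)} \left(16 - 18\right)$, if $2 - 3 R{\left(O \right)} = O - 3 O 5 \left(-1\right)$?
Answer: $-44$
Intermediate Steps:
$R{\left(O \right)} = \frac{2}{3} - \frac{16 O}{3}$ ($R{\left(O \right)} = \frac{2}{3} - \frac{O - 3 O 5 \left(-1\right)}{3} = \frac{2}{3} - \frac{O - 3 \cdot 5 O \left(-1\right)}{3} = \frac{2}{3} - \frac{O - 3 \left(- 5 O\right)}{3} = \frac{2}{3} - \frac{O + 15 O}{3} = \frac{2}{3} - \frac{16 O}{3}$)
$R{\left(-4 \right)} \left(16 - 18\right) = \left(\frac{2}{3} - - \frac{64}{3}\right) \left(16 - 18\right) = \left(\frac{2}{3} + \frac{64}{3}\right) \left(-2\right) = 22 \left(-2\right) = -44$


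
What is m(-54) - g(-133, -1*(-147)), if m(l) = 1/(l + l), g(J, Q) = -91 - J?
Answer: -4537/108 ≈ -42.009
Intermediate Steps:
m(l) = 1/(2*l)
m(-54) - g(-133, -1*(-147)) = (½)/(-54) - (-91 - 1*(-133)) = (½)*(-1/54) - (-91 + 133) = -1/108 - 1*42 = -1/108 - 42 = -4537/108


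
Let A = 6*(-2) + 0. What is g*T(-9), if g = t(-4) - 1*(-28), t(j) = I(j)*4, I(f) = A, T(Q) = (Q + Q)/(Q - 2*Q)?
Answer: 40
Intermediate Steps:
T(Q) = -2 (T(Q) = (2*Q)/((-Q)) = (2*Q)*(-1/Q) = -2)
A = -12 (A = -12 + 0 = -12)
I(f) = -12
t(j) = -48 (t(j) = -12*4 = -48)
g = -20 (g = -48 - 1*(-28) = -48 + 28 = -20)
g*T(-9) = -20*(-2) = 40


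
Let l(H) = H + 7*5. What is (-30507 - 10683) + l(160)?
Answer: -40995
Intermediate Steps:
l(H) = 35 + H (l(H) = H + 35 = 35 + H)
(-30507 - 10683) + l(160) = (-30507 - 10683) + (35 + 160) = -41190 + 195 = -40995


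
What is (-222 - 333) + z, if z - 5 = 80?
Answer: -470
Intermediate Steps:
z = 85 (z = 5 + 80 = 85)
(-222 - 333) + z = (-222 - 333) + 85 = -555 + 85 = -470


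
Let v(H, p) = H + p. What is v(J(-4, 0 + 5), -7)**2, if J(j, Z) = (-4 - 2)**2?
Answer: 841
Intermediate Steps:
J(j, Z) = 36 (J(j, Z) = (-6)**2 = 36)
v(J(-4, 0 + 5), -7)**2 = (36 - 7)**2 = 29**2 = 841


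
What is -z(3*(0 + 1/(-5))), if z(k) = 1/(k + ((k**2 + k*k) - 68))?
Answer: 25/1697 ≈ 0.014732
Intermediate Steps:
z(k) = 1/(-68 + k + 2*k**2) (z(k) = 1/(k + ((k**2 + k**2) - 68)) = 1/(k + (2*k**2 - 68)) = 1/(k + (-68 + 2*k**2)) = 1/(-68 + k + 2*k**2))
-z(3*(0 + 1/(-5))) = -1/(-68 + 3*(0 + 1/(-5)) + 2*(3*(0 + 1/(-5)))**2) = -1/(-68 + 3*(0 - 1/5) + 2*(3*(0 - 1/5))**2) = -1/(-68 + 3*(-1/5) + 2*(3*(-1/5))**2) = -1/(-68 - 3/5 + 2*(-3/5)**2) = -1/(-68 - 3/5 + 2*(9/25)) = -1/(-68 - 3/5 + 18/25) = -1/(-1697/25) = -1*(-25/1697) = 25/1697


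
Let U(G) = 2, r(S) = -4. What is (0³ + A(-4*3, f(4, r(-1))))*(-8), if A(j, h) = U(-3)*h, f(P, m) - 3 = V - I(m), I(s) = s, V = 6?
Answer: -208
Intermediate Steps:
f(P, m) = 9 - m (f(P, m) = 3 + (6 - m) = 9 - m)
A(j, h) = 2*h
(0³ + A(-4*3, f(4, r(-1))))*(-8) = (0³ + 2*(9 - 1*(-4)))*(-8) = (0 + 2*(9 + 4))*(-8) = (0 + 2*13)*(-8) = (0 + 26)*(-8) = 26*(-8) = -208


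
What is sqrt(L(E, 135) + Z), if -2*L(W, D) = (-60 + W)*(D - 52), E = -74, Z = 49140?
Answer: sqrt(54701) ≈ 233.88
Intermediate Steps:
L(W, D) = -(-60 + W)*(-52 + D)/2 (L(W, D) = -(-60 + W)*(D - 52)/2 = -(-60 + W)*(-52 + D)/2)
sqrt(L(E, 135) + Z) = sqrt((-1560 + 26*(-74) + 30*135 - 1/2*135*(-74)) + 49140) = sqrt((-1560 - 1924 + 4050 + 4995) + 49140) = sqrt(5561 + 49140) = sqrt(54701)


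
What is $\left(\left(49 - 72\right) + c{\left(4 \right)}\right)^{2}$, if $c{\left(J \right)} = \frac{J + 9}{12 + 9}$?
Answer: $\frac{220900}{441} \approx 500.91$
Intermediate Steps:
$c{\left(J \right)} = \frac{3}{7} + \frac{J}{21}$ ($c{\left(J \right)} = \frac{9 + J}{21} = \left(9 + J\right) \frac{1}{21} = \frac{3}{7} + \frac{J}{21}$)
$\left(\left(49 - 72\right) + c{\left(4 \right)}\right)^{2} = \left(\left(49 - 72\right) + \left(\frac{3}{7} + \frac{1}{21} \cdot 4\right)\right)^{2} = \left(-23 + \left(\frac{3}{7} + \frac{4}{21}\right)\right)^{2} = \left(-23 + \frac{13}{21}\right)^{2} = \left(- \frac{470}{21}\right)^{2} = \frac{220900}{441}$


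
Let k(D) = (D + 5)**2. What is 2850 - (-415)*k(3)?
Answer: 29410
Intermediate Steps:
k(D) = (5 + D)**2
2850 - (-415)*k(3) = 2850 - (-415)*(5 + 3)**2 = 2850 - (-415)*8**2 = 2850 - (-415)*64 = 2850 - 1*(-26560) = 2850 + 26560 = 29410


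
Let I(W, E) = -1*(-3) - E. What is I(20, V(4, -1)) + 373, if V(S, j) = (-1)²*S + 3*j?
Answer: 375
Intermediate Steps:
V(S, j) = S + 3*j (V(S, j) = 1*S + 3*j = S + 3*j)
I(W, E) = 3 - E
I(20, V(4, -1)) + 373 = (3 - (4 + 3*(-1))) + 373 = (3 - (4 - 3)) + 373 = (3 - 1*1) + 373 = (3 - 1) + 373 = 2 + 373 = 375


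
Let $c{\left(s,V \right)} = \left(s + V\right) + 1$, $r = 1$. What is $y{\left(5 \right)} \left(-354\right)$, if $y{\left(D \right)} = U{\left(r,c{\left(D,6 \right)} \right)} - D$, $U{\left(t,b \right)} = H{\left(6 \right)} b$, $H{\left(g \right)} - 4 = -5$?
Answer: $6018$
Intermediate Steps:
$H{\left(g \right)} = -1$ ($H{\left(g \right)} = 4 - 5 = -1$)
$c{\left(s,V \right)} = 1 + V + s$ ($c{\left(s,V \right)} = \left(V + s\right) + 1 = 1 + V + s$)
$U{\left(t,b \right)} = - b$
$y{\left(D \right)} = -7 - 2 D$ ($y{\left(D \right)} = - (1 + 6 + D) - D = - (7 + D) - D = \left(-7 - D\right) - D = -7 - 2 D$)
$y{\left(5 \right)} \left(-354\right) = \left(-7 - 10\right) \left(-354\right) = \left(-17\right) \left(-354\right) = 6018$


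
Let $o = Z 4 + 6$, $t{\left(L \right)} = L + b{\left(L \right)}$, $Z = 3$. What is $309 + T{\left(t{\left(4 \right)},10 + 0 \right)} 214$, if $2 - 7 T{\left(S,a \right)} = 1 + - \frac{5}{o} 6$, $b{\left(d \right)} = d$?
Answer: $\frac{8201}{21} \approx 390.52$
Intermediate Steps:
$t{\left(L \right)} = 2 L$ ($t{\left(L \right)} = L + L = 2 L$)
$o = 18$ ($o = 3 \cdot 4 + 6 = 12 + 6 = 18$)
$T{\left(S,a \right)} = \frac{8}{21}$ ($T{\left(S,a \right)} = \frac{2}{7} - \frac{1 + - \frac{5}{18} \cdot 6}{7} = \frac{2}{7} - \frac{1 + \left(-5\right) \frac{1}{18} \cdot 6}{7} = \frac{2}{7} - \frac{1 - \frac{5}{3}}{7} = \frac{2}{7} - - \frac{2}{21} = \frac{2}{7} + \frac{2}{21} = \frac{8}{21}$)
$309 + T{\left(t{\left(4 \right)},10 + 0 \right)} 214 = 309 + \frac{8}{21} \cdot 214 = 309 + \frac{1712}{21} = \frac{8201}{21}$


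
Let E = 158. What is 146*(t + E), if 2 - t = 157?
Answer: 438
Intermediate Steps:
t = -155 (t = 2 - 1*157 = 2 - 157 = -155)
146*(t + E) = 146*(-155 + 158) = 146*3 = 438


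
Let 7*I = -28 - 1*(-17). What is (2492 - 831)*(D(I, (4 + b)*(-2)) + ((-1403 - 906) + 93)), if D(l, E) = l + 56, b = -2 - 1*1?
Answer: -25132591/7 ≈ -3.5904e+6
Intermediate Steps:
I = -11/7 (I = (-28 - 1*(-17))/7 = (-28 + 17)/7 = (⅐)*(-11) = -11/7 ≈ -1.5714)
b = -3 (b = -2 - 1 = -3)
D(l, E) = 56 + l
(2492 - 831)*(D(I, (4 + b)*(-2)) + ((-1403 - 906) + 93)) = (2492 - 831)*((56 - 11/7) + ((-1403 - 906) + 93)) = 1661*(381/7 + (-2309 + 93)) = 1661*(381/7 - 2216) = 1661*(-15131/7) = -25132591/7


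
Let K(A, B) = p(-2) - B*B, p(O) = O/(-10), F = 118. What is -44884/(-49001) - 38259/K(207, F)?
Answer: 12498425491/3411400619 ≈ 3.6637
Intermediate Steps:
p(O) = -O/10 (p(O) = O*(-⅒) = -O/10)
K(A, B) = ⅕ - B² (K(A, B) = -⅒*(-2) - B*B = ⅕ - B²)
-44884/(-49001) - 38259/K(207, F) = -44884/(-49001) - 38259/(⅕ - 1*118²) = -44884*(-1/49001) - 38259/(⅕ - 1*13924) = 44884/49001 - 38259/(⅕ - 13924) = 44884/49001 - 38259/(-69619/5) = 44884/49001 - 38259*(-5/69619) = 44884/49001 + 191295/69619 = 12498425491/3411400619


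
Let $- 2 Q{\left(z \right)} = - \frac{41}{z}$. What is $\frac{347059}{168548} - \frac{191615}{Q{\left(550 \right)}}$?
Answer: $- \frac{35525943292581}{6910468} \approx -5.1409 \cdot 10^{6}$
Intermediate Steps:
$Q{\left(z \right)} = \frac{41}{2 z}$ ($Q{\left(z \right)} = - \frac{\left(-41\right) \frac{1}{z}}{2} = \frac{41}{2 z}$)
$\frac{347059}{168548} - \frac{191615}{Q{\left(550 \right)}} = \frac{347059}{168548} - \frac{191615}{\frac{41}{2} \cdot \frac{1}{550}} = 347059 \cdot \frac{1}{168548} - \frac{191615}{\frac{41}{2} \cdot \frac{1}{550}} = \frac{347059}{168548} - \frac{191615}{\frac{41}{1100}} = \frac{347059}{168548} - \frac{210776500}{41} = - \frac{35525943292581}{6910468}$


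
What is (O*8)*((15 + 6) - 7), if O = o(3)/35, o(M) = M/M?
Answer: 16/5 ≈ 3.2000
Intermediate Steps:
o(M) = 1
O = 1/35 ≈ 0.028571
(O*8)*((15 + 6) - 7) = ((1/35)*8)*((15 + 6) - 7) = 8*(21 - 7)/35 = (8/35)*14 = 16/5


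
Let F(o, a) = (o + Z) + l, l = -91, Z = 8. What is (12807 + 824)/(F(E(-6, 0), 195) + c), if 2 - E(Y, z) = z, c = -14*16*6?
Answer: -13631/1425 ≈ -9.5656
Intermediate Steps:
c = -1344 (c = -224*6 = -1344)
E(Y, z) = 2 - z
F(o, a) = -83 + o (F(o, a) = (o + 8) - 91 = (8 + o) - 91 = -83 + o)
(12807 + 824)/(F(E(-6, 0), 195) + c) = (12807 + 824)/((-83 + (2 - 1*0)) - 1344) = 13631/((-83 + (2 + 0)) - 1344) = 13631/((-83 + 2) - 1344) = 13631/(-81 - 1344) = 13631/(-1425) = 13631*(-1/1425) = -13631/1425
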